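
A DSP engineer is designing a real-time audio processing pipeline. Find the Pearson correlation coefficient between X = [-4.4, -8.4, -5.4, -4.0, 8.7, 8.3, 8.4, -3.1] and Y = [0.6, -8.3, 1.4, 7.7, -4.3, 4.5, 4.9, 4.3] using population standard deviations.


Pearson correlation coefficient (population):
r = cov(X,Y) / (std(X) * std(Y))
Mean X = 0.0125, Mean Y = 1.35
Cov(X,Y) = 7.044375
Std(X) = 6.706608, Std(Y) = 4.964373
r = 0.2116

0.2116


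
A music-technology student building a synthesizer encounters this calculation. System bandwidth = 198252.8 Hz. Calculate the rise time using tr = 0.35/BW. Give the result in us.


Rise time from bandwidth relationship:
tr = 0.35 / BW
   = 0.35 / 198252.8
   = 1.765422733e-06 s
   = 1.7654 us

1.7654 us


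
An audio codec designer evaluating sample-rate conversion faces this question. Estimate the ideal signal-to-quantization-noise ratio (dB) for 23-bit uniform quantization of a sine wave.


Theoretical SNR for a full-scale sinusoid:
SNR = 6.02 * N + 1.76
    = 6.02 * 23 + 1.76
    = 138.46 + 1.76
    = 140.22 dB

140.22 dB


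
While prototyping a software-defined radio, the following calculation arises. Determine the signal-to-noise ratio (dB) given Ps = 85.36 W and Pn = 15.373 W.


SNR in decibels:
SNR = 10 * log10(Ps / Pn)
    = 10 * log10(85.36 / 15.373)
    = 10 * log10(5.5526)
    = 10 * 0.7445
    = 7.44 dB

7.44 dB


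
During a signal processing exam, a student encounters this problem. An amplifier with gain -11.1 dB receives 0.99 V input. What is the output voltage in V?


Output voltage from dB gain:
V_out = V_in * 10^(gain_dB / 20)
      = 0.99 * 10^(-11.1 / 20)
      = 0.99 * 0.278612
      = 0.2758 V

0.2758 V


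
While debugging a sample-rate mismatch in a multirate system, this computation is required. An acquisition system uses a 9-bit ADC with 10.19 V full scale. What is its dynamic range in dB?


Dynamic range from full-scale to LSB:
V_min = V_max / 2^bits = 10.19 / 2^9
DR = 20 * log10(V_max / V_min)
   = 20 * log10(2^9)
   = 20 * 9 * log10(2)
   = 54.19 dB

54.19 dB


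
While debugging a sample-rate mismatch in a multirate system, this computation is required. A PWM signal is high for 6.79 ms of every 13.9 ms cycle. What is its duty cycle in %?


Duty cycle as a percentage:
DC = (t_on / T) * 100
   = (6.79 / 13.9) * 100
   = 0.488489 * 100
   = 48.85 %

48.85 %


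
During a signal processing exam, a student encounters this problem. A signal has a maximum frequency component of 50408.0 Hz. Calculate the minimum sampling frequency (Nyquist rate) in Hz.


The Nyquist rate is twice the maximum frequency component.
fs_min = 2 * fmax
      = 2 * 50408.0
      = 100816.0 Hz

100816.0


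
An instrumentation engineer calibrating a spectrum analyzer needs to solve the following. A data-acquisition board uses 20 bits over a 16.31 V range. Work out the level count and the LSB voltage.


Step 1 — number of quantization levels:
L = 2^N = 2^20 = 1048576

Step 2 — LSB step size:
delta = Vfs / L
      = 16.31 / 1048576
      = 1.555e-05 V

Levels = 1048576; step size = 1.555e-05 V


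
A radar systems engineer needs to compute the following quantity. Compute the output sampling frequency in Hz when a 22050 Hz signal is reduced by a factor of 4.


Decimation reduces the sample rate:
fs_out = fs_in / M
       = 22050 / 4
       = 5512.5 Hz

5512.5 Hz


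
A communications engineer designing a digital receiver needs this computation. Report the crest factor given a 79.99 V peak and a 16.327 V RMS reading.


Crest factor is the ratio of peak to RMS:
CF = V_peak / V_rms
   = 79.99 / 16.327
   = 4.8992

4.8992


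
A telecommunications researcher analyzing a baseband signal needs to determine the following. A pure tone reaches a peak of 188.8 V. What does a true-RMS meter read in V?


RMS voltage for a sinusoidal waveform:
V_rms = V_peak / sqrt(2)
      = 188.8 / 1.414214
      = 133.502 V

133.502 V


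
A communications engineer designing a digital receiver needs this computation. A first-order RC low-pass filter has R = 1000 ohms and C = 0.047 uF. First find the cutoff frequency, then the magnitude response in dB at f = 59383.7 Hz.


Step 1 — cutoff frequency:
fc = 1 / (2*pi*R*C)
C = 0.047 uF = 4.7e-08 F
fc = 1 / (2*pi*1000*4.7e-08)
   = 3386.275 Hz

Step 2 — magnitude at f = 59383.7 Hz:
|H(f)| = 1 / sqrt(1 + (f/fc)^2)
f/fc = 59383.7 / 3386.275 = 17.536585
|H| = 1 / sqrt(1 + 307.531813) = 0.0569312
|H|_dB = 20*log10(0.0569312) = -24.89 dB

fc = 3386.275 Hz; |H(59383.7 Hz)| = -24.89 dB


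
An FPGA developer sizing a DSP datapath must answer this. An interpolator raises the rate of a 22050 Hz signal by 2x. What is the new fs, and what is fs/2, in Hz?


Step 1 — output sample rate after interpolation by L:
fs_out = L * fs_in = 2 * 22050 = 44100 Hz

Step 2 — Nyquist frequency of the output stream:
f_Nyq = fs_out / 2 = 44100 / 2 = 22050.0 Hz

fs_out = 44100 Hz; f_Nyquist = 22050.0 Hz


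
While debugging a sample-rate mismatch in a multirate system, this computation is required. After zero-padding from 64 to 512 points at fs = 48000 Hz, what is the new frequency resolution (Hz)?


Frequency resolution after zero-padding:
N_padded = 64 * 8 = 512
df = fs / N_padded
   = 48000 / 512
   = 93.75 Hz

93.75 Hz


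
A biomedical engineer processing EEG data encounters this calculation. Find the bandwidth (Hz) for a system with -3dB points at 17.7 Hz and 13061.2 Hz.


Bandwidth is the difference of -3dB frequencies:
BW = f_high - f_low
   = 13061.2 - 17.7
   = 13043.5 Hz

13043.5 Hz


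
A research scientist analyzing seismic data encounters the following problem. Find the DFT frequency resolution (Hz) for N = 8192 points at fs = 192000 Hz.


DFT frequency resolution:
df = fs / N
   = 192000 / 8192
   = 23.4375 Hz

23.4375 Hz


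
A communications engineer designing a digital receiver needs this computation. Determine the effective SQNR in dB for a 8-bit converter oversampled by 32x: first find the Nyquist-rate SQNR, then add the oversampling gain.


Step 1 — baseline SQNR at Nyquist:
SQNR_base = 6.02*N + 1.76
          = 6.02*8 + 1.76
          = 49.92 dB

Step 2 — oversampling processing gain:
G = 10*log10(OSR) = 10*log10(32) = 15.05 dB

Step 3 — total:
SQNR_total = 49.92 + 15.05 = 64.97 dB

Base SQNR = 49.92 dB; oversampled SQNR = 64.97 dB


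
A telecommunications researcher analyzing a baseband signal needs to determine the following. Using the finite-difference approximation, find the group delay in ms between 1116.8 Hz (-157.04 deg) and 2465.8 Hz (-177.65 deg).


Group delay from phase difference:
tau = -d(phi)/d(omega)
d(phi) = -20.61 deg = -0.359712 rad
d(omega) = 2*pi*(2465.8 - 1116.8) = 8476.017 rad/s
tau = -(-0.359712) / 8476.017
    = 0.0424 ms

0.0424 ms


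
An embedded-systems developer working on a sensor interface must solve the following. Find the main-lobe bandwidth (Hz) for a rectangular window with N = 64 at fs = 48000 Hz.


Main lobe width for a rectangular window:
Width = 2 * fs / N
      = 2 * 48000 / 64
      = 96000 / 64
      = 1500.0 Hz

1500.0 Hz


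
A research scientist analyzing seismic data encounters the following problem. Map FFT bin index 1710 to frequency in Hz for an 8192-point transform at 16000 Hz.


Frequency of DFT bin k:
f_k = k * fs / N
    = 1710 * 16000 / 8192
    = 27360000 / 8192
    = 3339.844 Hz

3339.844 Hz


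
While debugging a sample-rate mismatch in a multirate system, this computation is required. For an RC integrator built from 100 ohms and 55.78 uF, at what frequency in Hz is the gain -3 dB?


Cutoff frequency of a first-order RC filter:
fc = 1 / (2 * pi * R * C)
C = 55.78 uF = 5.578e-05 F
fc = 1 / (2 * pi * 100 * 5.578e-05)
   = 1 / 0.035047607643448
   = 28.532618 Hz

28.532618 Hz


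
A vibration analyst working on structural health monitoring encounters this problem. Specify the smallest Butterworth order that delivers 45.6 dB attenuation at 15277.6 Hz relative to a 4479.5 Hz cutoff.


Butterworth filter order formula:
n = log10(10^(A/10) - 1) / (2 * log10(f_stop/f_pass))
10^(45.6/10) - 1 = 36306.8055
f_stop/f_pass = 15277.6 / 4479.5 = 3.4106
n = 4.2791 -> ceil = 5

5


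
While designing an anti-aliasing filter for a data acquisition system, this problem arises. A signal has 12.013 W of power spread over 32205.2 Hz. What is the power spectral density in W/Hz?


Power spectral density:
PSD = P / BW
    = 12.013 / 32205.2
    = 0.00037301 W/Hz

0.00037301 W/Hz


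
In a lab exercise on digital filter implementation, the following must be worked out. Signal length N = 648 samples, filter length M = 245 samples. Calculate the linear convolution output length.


Linear convolution output length:
L = N + M - 1
  = 648 + 245 - 1
  = 892 samples

892


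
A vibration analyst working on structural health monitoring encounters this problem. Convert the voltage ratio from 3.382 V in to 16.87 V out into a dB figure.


Voltage gain in dB:
G = 20 * log10(Vout / Vin)
  = 20 * log10(16.87 / 3.382)
  = 20 * log10(4.988173)
  = 20 * 0.697941
  = 13.96 dB

13.96 dB


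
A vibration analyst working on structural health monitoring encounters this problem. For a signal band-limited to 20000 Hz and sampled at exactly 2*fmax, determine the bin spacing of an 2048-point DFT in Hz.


Step 1 — Nyquist sampling rate:
fs = 2 * fmax = 2 * 20000 = 40000 Hz

Step 2 — DFT bin spacing:
df = fs / N = 40000 / 2048 = 19.5312 Hz

19.5312 Hz


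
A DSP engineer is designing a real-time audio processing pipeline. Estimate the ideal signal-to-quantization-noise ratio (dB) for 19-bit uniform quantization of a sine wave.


Theoretical SNR for a full-scale sinusoid:
SNR = 6.02 * N + 1.76
    = 6.02 * 19 + 1.76
    = 114.38 + 1.76
    = 116.14 dB

116.14 dB


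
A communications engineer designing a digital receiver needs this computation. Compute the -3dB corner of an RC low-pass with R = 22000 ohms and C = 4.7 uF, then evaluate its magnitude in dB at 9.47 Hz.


Step 1 — cutoff frequency:
fc = 1 / (2*pi*R*C)
C = 4.7 uF = 4.7e-06 F
fc = 1 / (2*pi*22000*4.7e-06)
   = 1.53922 Hz

Step 2 — magnitude at f = 9.47 Hz:
|H(f)| = 1 / sqrt(1 + (f/fc)^2)
f/fc = 9.47 / 1.53922 = 6.152467
|H| = 1 / sqrt(1 + 37.85285) = 0.1604311
|H|_dB = 20*log10(0.1604311) = -15.89 dB

fc = 1.53922 Hz; |H(9.47 Hz)| = -15.89 dB


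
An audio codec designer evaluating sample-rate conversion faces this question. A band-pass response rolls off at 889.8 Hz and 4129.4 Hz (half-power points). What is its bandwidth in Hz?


Bandwidth is the difference of -3dB frequencies:
BW = f_high - f_low
   = 4129.4 - 889.8
   = 3239.6 Hz

3239.6 Hz


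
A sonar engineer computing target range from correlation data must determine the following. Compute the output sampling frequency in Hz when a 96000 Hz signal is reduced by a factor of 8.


Decimation reduces the sample rate:
fs_out = fs_in / M
       = 96000 / 8
       = 12000.0 Hz

12000.0 Hz


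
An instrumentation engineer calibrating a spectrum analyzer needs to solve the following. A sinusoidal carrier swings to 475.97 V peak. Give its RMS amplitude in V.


RMS voltage for a sinusoidal waveform:
V_rms = V_peak / sqrt(2)
      = 475.97 / 1.414214
      = 336.562 V

336.562 V


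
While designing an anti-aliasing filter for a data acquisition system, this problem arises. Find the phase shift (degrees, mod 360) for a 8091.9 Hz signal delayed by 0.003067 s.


Phase shift from frequency and time delay:
phi = 360 * f * t_delay
    = 360 * 8091.9 * 0.003067
    = 8934.43 degrees
    mod 360 = 294.43 degrees

294.43 degrees


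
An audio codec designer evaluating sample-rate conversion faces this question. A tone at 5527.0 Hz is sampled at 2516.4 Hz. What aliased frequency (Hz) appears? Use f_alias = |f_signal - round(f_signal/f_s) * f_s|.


Compute the nearest integer multiple of fs to the signal:
n = round(5527.0 / 2516.4) = 2
f_alias = |5527.0 - 2 * 2516.4|
        = |5527.0 - 5032.8|
        = 494.2 Hz

494.2


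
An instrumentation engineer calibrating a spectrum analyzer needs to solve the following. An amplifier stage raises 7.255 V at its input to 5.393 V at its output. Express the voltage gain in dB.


Voltage gain in dB:
G = 20 * log10(Vout / Vin)
  = 20 * log10(5.393 / 7.255)
  = 20 * log10(0.743349)
  = 20 * -0.128807
  = -2.58 dB

-2.58 dB


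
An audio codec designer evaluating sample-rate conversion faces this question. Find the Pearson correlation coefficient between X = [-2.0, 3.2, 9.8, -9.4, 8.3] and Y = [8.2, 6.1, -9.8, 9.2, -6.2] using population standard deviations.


Pearson correlation coefficient (population):
r = cov(X,Y) / (std(X) * std(Y))
Mean X = 1.98, Mean Y = 1.5
Cov(X,Y) = -49.142
Std(X) = 7.041704, Std(Y) = 7.903417
r = -0.883

-0.883


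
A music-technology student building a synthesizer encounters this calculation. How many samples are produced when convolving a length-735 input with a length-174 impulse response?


Linear convolution output length:
L = N + M - 1
  = 735 + 174 - 1
  = 908 samples

908


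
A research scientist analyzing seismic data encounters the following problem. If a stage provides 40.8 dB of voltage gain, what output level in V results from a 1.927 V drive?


Output voltage from dB gain:
V_out = V_in * 10^(gain_dB / 20)
      = 1.927 * 10^(40.8 / 20)
      = 1.927 * 109.64782
      = 211.2913 V

211.2913 V


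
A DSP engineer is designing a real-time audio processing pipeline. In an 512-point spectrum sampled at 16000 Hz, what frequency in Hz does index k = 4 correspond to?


Frequency of DFT bin k:
f_k = k * fs / N
    = 4 * 16000 / 512
    = 64000 / 512
    = 125.0 Hz

125.0 Hz


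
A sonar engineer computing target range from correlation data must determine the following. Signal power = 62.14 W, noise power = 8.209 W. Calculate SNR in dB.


SNR in decibels:
SNR = 10 * log10(Ps / Pn)
    = 10 * log10(62.14 / 8.209)
    = 10 * log10(7.5697)
    = 10 * 0.8791
    = 8.79 dB

8.79 dB


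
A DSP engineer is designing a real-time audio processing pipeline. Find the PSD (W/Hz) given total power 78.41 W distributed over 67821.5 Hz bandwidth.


Power spectral density:
PSD = P / BW
    = 78.41 / 67821.5
    = 0.00115612 W/Hz

0.00115612 W/Hz


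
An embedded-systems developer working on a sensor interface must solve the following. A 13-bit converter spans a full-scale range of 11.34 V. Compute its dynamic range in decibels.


Dynamic range from full-scale to LSB:
V_min = V_max / 2^bits = 11.34 / 2^13
DR = 20 * log10(V_max / V_min)
   = 20 * log10(2^13)
   = 20 * 13 * log10(2)
   = 78.27 dB

78.27 dB


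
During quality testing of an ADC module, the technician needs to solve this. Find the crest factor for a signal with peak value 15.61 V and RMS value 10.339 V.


Crest factor is the ratio of peak to RMS:
CF = V_peak / V_rms
   = 15.61 / 10.339
   = 1.5098

1.5098


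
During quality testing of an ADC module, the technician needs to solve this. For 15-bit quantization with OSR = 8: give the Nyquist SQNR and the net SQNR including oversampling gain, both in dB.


Step 1 — baseline SQNR at Nyquist:
SQNR_base = 6.02*N + 1.76
          = 6.02*15 + 1.76
          = 92.06 dB

Step 2 — oversampling processing gain:
G = 10*log10(OSR) = 10*log10(8) = 9.03 dB

Step 3 — total:
SQNR_total = 92.06 + 9.03 = 101.09 dB

Base SQNR = 92.06 dB; oversampled SQNR = 101.09 dB


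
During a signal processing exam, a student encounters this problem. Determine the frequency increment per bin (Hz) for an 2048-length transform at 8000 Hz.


DFT frequency resolution:
df = fs / N
   = 8000 / 2048
   = 3.9062 Hz

3.9062 Hz


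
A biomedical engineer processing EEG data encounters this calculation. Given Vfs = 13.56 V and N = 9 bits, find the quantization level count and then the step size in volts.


Step 1 — number of quantization levels:
L = 2^N = 2^9 = 512

Step 2 — LSB step size:
delta = Vfs / L
      = 13.56 / 512
      = 0.02648438 V

Levels = 512; step size = 0.02648438 V


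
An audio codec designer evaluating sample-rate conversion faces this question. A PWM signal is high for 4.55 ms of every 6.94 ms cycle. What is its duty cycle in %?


Duty cycle as a percentage:
DC = (t_on / T) * 100
   = (4.55 / 6.94) * 100
   = 0.65562 * 100
   = 65.56 %

65.56 %


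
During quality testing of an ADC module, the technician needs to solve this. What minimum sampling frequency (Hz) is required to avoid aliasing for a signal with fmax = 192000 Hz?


The Nyquist rate is twice the maximum frequency component.
fs_min = 2 * fmax
      = 2 * 192000
      = 384000 Hz

384000


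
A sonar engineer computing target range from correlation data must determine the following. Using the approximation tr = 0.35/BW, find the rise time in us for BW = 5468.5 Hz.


Rise time from bandwidth relationship:
tr = 0.35 / BW
   = 0.35 / 5468.5
   = 6.400292585e-05 s
   = 64.0029 us

64.0029 us


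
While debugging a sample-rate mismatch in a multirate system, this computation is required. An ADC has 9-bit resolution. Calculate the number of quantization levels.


Number of quantization levels = 2^N
= 2^9
= 512

512


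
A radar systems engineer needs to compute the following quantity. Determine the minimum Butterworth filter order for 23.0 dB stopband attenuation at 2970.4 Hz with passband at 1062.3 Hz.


Butterworth filter order formula:
n = log10(10^(A/10) - 1) / (2 * log10(f_stop/f_pass))
10^(23.0/10) - 1 = 198.5262
f_stop/f_pass = 2970.4 / 1062.3 = 2.7962
n = 2.5728 -> ceil = 3

3


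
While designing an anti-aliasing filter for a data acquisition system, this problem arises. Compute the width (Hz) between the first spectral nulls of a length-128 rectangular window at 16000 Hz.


Main lobe width for a rectangular window:
Width = 2 * fs / N
      = 2 * 16000 / 128
      = 32000 / 128
      = 250.0 Hz

250.0 Hz


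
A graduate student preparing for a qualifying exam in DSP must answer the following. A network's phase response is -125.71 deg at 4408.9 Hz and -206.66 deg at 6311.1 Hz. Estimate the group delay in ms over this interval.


Group delay from phase difference:
tau = -d(phi)/d(omega)
d(phi) = -80.95 deg = -1.412844 rad
d(omega) = 2*pi*(6311.1 - 4408.9) = 11951.8751 rad/s
tau = -(-1.412844) / 11951.8751
    = 0.1182 ms

0.1182 ms


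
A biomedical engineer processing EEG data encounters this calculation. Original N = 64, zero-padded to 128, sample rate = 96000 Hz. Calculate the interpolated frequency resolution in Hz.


Frequency resolution after zero-padding:
N_padded = 64 * 2 = 128
df = fs / N_padded
   = 96000 / 128
   = 750.0 Hz

750.0 Hz


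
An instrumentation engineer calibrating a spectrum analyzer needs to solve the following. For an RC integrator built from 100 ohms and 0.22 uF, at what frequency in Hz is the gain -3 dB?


Cutoff frequency of a first-order RC filter:
fc = 1 / (2 * pi * R * C)
C = 0.22 uF = 2.2e-07 F
fc = 1 / (2 * pi * 100 * 2.2e-07)
   = 1 / 0.00013823007675795
   = 7234.315595 Hz

7234.315595 Hz


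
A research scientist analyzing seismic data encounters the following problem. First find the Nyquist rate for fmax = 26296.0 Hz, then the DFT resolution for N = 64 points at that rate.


Step 1 — Nyquist sampling rate:
fs = 2 * fmax = 2 * 26296.0 = 52592.0 Hz

Step 2 — DFT bin spacing:
df = fs / N = 52592.0 / 64 = 821.75 Hz

821.75 Hz


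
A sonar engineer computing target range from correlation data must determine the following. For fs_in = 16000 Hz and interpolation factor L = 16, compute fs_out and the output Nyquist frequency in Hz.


Step 1 — output sample rate after interpolation by L:
fs_out = L * fs_in = 16 * 16000 = 256000 Hz

Step 2 — Nyquist frequency of the output stream:
f_Nyq = fs_out / 2 = 256000 / 2 = 128000.0 Hz

fs_out = 256000 Hz; f_Nyquist = 128000.0 Hz


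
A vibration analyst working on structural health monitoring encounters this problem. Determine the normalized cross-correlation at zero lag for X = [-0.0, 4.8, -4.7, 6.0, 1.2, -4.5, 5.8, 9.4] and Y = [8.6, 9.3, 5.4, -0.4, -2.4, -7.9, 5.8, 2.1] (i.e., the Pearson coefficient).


Pearson correlation coefficient (population):
r = cov(X,Y) / (std(X) * std(Y))
Mean X = 2.25, Mean Y = 2.5625
Cov(X,Y) = 7.098125
Std(X) = 4.8, Std(Y) = 5.516552
r = 0.2681

0.2681


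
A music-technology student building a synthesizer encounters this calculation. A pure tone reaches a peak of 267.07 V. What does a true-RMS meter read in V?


RMS voltage for a sinusoidal waveform:
V_rms = V_peak / sqrt(2)
      = 267.07 / 1.414214
      = 188.847 V

188.847 V


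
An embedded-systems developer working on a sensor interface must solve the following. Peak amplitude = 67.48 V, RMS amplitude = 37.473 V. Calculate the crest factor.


Crest factor is the ratio of peak to RMS:
CF = V_peak / V_rms
   = 67.48 / 37.473
   = 1.8008

1.8008


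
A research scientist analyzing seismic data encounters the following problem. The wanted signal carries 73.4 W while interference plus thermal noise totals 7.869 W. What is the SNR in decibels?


SNR in decibels:
SNR = 10 * log10(Ps / Pn)
    = 10 * log10(73.4 / 7.869)
    = 10 * log10(9.3277)
    = 10 * 0.9698
    = 9.7 dB

9.7 dB


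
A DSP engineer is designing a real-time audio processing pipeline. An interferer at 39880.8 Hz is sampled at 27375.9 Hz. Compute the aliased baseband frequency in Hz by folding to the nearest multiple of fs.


Compute the nearest integer multiple of fs to the signal:
n = round(39880.8 / 27375.9) = 1
f_alias = |39880.8 - 1 * 27375.9|
        = |39880.8 - 27375.9|
        = 12504.9 Hz

12504.9


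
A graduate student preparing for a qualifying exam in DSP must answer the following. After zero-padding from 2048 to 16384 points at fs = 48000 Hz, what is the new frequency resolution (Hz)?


Frequency resolution after zero-padding:
N_padded = 2048 * 8 = 16384
df = fs / N_padded
   = 48000 / 16384
   = 2.9297 Hz

2.9297 Hz


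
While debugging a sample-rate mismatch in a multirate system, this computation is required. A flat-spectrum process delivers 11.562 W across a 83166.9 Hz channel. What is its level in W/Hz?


Power spectral density:
PSD = P / BW
    = 11.562 / 83166.9
    = 0.00013902 W/Hz

0.00013902 W/Hz


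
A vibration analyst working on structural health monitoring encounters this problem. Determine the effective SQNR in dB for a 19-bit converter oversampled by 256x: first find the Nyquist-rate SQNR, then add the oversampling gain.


Step 1 — baseline SQNR at Nyquist:
SQNR_base = 6.02*N + 1.76
          = 6.02*19 + 1.76
          = 116.14 dB

Step 2 — oversampling processing gain:
G = 10*log10(OSR) = 10*log10(256) = 24.08 dB

Step 3 — total:
SQNR_total = 116.14 + 24.08 = 140.22 dB

Base SQNR = 116.14 dB; oversampled SQNR = 140.22 dB


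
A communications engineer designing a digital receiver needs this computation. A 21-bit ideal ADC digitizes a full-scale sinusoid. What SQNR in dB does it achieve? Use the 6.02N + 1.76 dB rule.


Theoretical SNR for a full-scale sinusoid:
SNR = 6.02 * N + 1.76
    = 6.02 * 21 + 1.76
    = 126.42 + 1.76
    = 128.18 dB

128.18 dB


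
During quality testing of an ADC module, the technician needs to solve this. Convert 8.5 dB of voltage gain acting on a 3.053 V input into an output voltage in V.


Output voltage from dB gain:
V_out = V_in * 10^(gain_dB / 20)
      = 3.053 * 10^(8.5 / 20)
      = 3.053 * 2.660725
      = 8.1232 V

8.1232 V


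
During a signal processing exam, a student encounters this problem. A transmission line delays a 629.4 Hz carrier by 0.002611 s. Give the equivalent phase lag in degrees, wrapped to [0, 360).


Phase shift from frequency and time delay:
phi = 360 * f * t_delay
    = 360 * 629.4 * 0.002611
    = 591.61 degrees
    mod 360 = 231.61 degrees

231.61 degrees


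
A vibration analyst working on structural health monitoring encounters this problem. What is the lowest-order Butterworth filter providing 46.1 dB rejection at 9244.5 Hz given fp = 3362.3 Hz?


Butterworth filter order formula:
n = log10(10^(A/10) - 1) / (2 * log10(f_stop/f_pass))
10^(46.1/10) - 1 = 40737.0278
f_stop/f_pass = 9244.5 / 3362.3 = 2.7495
n = 5.2476 -> ceil = 6

6


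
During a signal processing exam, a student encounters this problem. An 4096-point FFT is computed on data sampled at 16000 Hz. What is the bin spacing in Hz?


DFT frequency resolution:
df = fs / N
   = 16000 / 4096
   = 3.9062 Hz

3.9062 Hz


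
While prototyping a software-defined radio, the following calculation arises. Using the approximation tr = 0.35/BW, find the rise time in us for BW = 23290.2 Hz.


Rise time from bandwidth relationship:
tr = 0.35 / BW
   = 0.35 / 23290.2
   = 1.502777992e-05 s
   = 15.0278 us

15.0278 us


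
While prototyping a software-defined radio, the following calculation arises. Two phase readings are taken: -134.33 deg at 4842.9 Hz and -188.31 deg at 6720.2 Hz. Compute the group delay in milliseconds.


Group delay from phase difference:
tau = -d(phi)/d(omega)
d(phi) = -53.98 deg = -0.942129 rad
d(omega) = 2*pi*(6720.2 - 4842.9) = 11795.4238 rad/s
tau = -(-0.942129) / 11795.4238
    = 0.0799 ms

0.0799 ms


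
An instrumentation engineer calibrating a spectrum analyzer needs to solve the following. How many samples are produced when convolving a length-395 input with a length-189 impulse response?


Linear convolution output length:
L = N + M - 1
  = 395 + 189 - 1
  = 583 samples

583


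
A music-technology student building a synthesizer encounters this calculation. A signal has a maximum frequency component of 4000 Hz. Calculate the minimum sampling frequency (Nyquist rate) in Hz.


The Nyquist rate is twice the maximum frequency component.
fs_min = 2 * fmax
      = 2 * 4000
      = 8000 Hz

8000


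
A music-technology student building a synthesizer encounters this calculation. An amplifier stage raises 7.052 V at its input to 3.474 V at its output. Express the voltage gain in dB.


Voltage gain in dB:
G = 20 * log10(Vout / Vin)
  = 20 * log10(3.474 / 7.052)
  = 20 * log10(0.492626)
  = 20 * -0.307482
  = -6.15 dB

-6.15 dB


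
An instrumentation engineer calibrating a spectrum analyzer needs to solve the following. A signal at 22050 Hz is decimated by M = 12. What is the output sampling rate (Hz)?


Decimation reduces the sample rate:
fs_out = fs_in / M
       = 22050 / 12
       = 1837.5 Hz

1837.5 Hz


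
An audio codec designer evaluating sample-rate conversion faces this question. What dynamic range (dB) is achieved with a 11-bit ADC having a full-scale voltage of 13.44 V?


Dynamic range from full-scale to LSB:
V_min = V_max / 2^bits = 13.44 / 2^11
DR = 20 * log10(V_max / V_min)
   = 20 * log10(2^11)
   = 20 * 11 * log10(2)
   = 66.23 dB

66.23 dB


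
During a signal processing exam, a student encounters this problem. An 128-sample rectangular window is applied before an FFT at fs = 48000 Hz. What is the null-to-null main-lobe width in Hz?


Main lobe width for a rectangular window:
Width = 2 * fs / N
      = 2 * 48000 / 128
      = 96000 / 128
      = 750.0 Hz

750.0 Hz


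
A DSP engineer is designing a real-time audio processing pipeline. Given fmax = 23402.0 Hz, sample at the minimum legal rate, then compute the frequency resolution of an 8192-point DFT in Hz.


Step 1 — Nyquist sampling rate:
fs = 2 * fmax = 2 * 23402.0 = 46804.0 Hz

Step 2 — DFT bin spacing:
df = fs / N = 46804.0 / 8192 = 5.7134 Hz

5.7134 Hz


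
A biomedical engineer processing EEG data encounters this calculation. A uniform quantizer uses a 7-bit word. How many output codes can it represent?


Number of quantization levels = 2^N
= 2^7
= 128

128


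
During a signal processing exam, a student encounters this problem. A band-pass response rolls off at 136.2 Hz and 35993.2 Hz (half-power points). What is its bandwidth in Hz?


Bandwidth is the difference of -3dB frequencies:
BW = f_high - f_low
   = 35993.2 - 136.2
   = 35857.0 Hz

35857.0 Hz


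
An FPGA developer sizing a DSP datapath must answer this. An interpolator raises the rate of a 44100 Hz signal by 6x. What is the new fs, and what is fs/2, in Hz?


Step 1 — output sample rate after interpolation by L:
fs_out = L * fs_in = 6 * 44100 = 264600 Hz

Step 2 — Nyquist frequency of the output stream:
f_Nyq = fs_out / 2 = 264600 / 2 = 132300.0 Hz

fs_out = 264600 Hz; f_Nyquist = 132300.0 Hz


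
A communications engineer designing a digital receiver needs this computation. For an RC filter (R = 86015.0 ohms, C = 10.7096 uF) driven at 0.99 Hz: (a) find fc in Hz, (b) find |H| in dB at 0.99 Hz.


Step 1 — cutoff frequency:
fc = 1 / (2*pi*R*C)
C = 10.7096 uF = 1.07096e-05 F
fc = 1 / (2*pi*86015.0*1.07096e-05)
   = 0.172772 Hz

Step 2 — magnitude at f = 0.99 Hz:
|H(f)| = 1 / sqrt(1 + (f/fc)^2)
f/fc = 0.99 / 0.172772 = 5.730095
|H| = 1 / sqrt(1 + 32.833989) = 0.1719188
|H|_dB = 20*log10(0.1719188) = -15.29 dB

fc = 0.172772 Hz; |H(0.99 Hz)| = -15.29 dB


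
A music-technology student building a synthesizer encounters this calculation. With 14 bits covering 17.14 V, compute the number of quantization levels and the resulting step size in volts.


Step 1 — number of quantization levels:
L = 2^N = 2^14 = 16384

Step 2 — LSB step size:
delta = Vfs / L
      = 17.14 / 16384
      = 0.00104614 V

Levels = 16384; step size = 0.00104614 V


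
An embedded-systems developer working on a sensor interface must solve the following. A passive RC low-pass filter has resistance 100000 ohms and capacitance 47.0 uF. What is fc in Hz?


Cutoff frequency of a first-order RC filter:
fc = 1 / (2 * pi * R * C)
C = 47.0 uF = 4.7e-05 F
fc = 1 / (2 * pi * 100000 * 4.7e-05)
   = 1 / 29.530970943744
   = 0.033863 Hz

0.033863 Hz


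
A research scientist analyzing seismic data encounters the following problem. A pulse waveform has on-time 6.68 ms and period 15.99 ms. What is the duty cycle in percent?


Duty cycle as a percentage:
DC = (t_on / T) * 100
   = (6.68 / 15.99) * 100
   = 0.417761 * 100
   = 41.78 %

41.78 %


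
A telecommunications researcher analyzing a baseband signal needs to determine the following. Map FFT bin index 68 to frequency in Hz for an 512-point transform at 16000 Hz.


Frequency of DFT bin k:
f_k = k * fs / N
    = 68 * 16000 / 512
    = 1088000 / 512
    = 2125.0 Hz

2125.0 Hz


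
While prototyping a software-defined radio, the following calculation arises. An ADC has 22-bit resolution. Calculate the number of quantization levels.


Number of quantization levels = 2^N
= 2^22
= 4194304

4194304


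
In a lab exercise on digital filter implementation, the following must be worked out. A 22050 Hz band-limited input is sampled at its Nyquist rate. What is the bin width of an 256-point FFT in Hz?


Step 1 — Nyquist sampling rate:
fs = 2 * fmax = 2 * 22050 = 44100 Hz

Step 2 — DFT bin spacing:
df = fs / N = 44100 / 256 = 172.2656 Hz

172.2656 Hz


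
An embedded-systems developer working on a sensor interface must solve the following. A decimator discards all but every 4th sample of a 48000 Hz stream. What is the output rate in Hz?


Decimation reduces the sample rate:
fs_out = fs_in / M
       = 48000 / 4
       = 12000.0 Hz

12000.0 Hz


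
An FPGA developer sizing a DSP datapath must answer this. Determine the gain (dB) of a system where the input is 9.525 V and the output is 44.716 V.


Voltage gain in dB:
G = 20 * log10(Vout / Vin)
  = 20 * log10(44.716 / 9.525)
  = 20 * log10(4.694593)
  = 20 * 0.671598
  = 13.43 dB

13.43 dB


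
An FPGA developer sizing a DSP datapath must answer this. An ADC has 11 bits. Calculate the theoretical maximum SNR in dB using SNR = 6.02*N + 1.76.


Theoretical SNR for a full-scale sinusoid:
SNR = 6.02 * N + 1.76
    = 6.02 * 11 + 1.76
    = 66.22 + 1.76
    = 67.98 dB

67.98 dB


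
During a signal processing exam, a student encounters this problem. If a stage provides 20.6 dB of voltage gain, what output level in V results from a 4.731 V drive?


Output voltage from dB gain:
V_out = V_in * 10^(gain_dB / 20)
      = 4.731 * 10^(20.6 / 20)
      = 4.731 * 10.715193
      = 50.6936 V

50.6936 V


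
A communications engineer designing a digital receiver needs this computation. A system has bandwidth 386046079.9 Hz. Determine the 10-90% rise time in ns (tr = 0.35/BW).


Rise time from bandwidth relationship:
tr = 0.35 / BW
   = 0.35 / 386046079.9
   = 9.066275199e-10 s
   = 0.9066 ns

0.9066 ns


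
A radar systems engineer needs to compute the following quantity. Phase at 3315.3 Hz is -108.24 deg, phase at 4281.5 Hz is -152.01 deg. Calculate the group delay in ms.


Group delay from phase difference:
tau = -d(phi)/d(omega)
d(phi) = -43.77 deg = -0.763931 rad
d(omega) = 2*pi*(4281.5 - 3315.3) = 6070.8136 rad/s
tau = -(-0.763931) / 6070.8136
    = 0.1258 ms

0.1258 ms


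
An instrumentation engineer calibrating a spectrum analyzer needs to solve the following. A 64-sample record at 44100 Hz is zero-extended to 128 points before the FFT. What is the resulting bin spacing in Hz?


Frequency resolution after zero-padding:
N_padded = 64 * 2 = 128
df = fs / N_padded
   = 44100 / 128
   = 344.5312 Hz

344.5312 Hz


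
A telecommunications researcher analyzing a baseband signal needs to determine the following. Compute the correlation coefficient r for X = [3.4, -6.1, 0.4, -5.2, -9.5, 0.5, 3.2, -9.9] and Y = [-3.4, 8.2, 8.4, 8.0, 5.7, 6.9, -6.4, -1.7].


Pearson correlation coefficient (population):
r = cov(X,Y) / (std(X) * std(Y))
Mean X = -2.9, Mean Y = 3.2125
Cov(X,Y) = -9.955
Std(X) = 5.092151, Std(Y) = 5.643013
r = -0.3464

-0.3464


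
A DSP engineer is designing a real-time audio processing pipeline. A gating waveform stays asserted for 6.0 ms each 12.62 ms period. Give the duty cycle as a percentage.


Duty cycle as a percentage:
DC = (t_on / T) * 100
   = (6.0 / 12.62) * 100
   = 0.475436 * 100
   = 47.54 %

47.54 %


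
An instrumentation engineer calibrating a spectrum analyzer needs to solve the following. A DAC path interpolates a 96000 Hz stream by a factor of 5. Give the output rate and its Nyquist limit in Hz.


Step 1 — output sample rate after interpolation by L:
fs_out = L * fs_in = 5 * 96000 = 480000 Hz

Step 2 — Nyquist frequency of the output stream:
f_Nyq = fs_out / 2 = 480000 / 2 = 240000.0 Hz

fs_out = 480000 Hz; f_Nyquist = 240000.0 Hz


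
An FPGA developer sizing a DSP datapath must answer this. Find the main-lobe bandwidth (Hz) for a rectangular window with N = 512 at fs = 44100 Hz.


Main lobe width for a rectangular window:
Width = 2 * fs / N
      = 2 * 44100 / 512
      = 88200 / 512
      = 172.266 Hz

172.266 Hz


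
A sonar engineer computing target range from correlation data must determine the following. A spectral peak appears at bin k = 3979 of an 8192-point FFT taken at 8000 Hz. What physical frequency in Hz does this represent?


Frequency of DFT bin k:
f_k = k * fs / N
    = 3979 * 8000 / 8192
    = 31832000 / 8192
    = 3885.742 Hz

3885.742 Hz


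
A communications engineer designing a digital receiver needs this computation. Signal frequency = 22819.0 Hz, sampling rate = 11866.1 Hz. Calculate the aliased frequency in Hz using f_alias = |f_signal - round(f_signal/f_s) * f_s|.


Compute the nearest integer multiple of fs to the signal:
n = round(22819.0 / 11866.1) = 2
f_alias = |22819.0 - 2 * 11866.1|
        = |22819.0 - 23732.2|
        = 913.2 Hz

913.2


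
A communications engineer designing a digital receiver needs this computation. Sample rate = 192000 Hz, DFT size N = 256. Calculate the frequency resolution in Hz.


DFT frequency resolution:
df = fs / N
   = 192000 / 256
   = 750.0 Hz

750.0 Hz


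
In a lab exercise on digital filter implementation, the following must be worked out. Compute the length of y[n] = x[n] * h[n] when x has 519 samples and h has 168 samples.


Linear convolution output length:
L = N + M - 1
  = 519 + 168 - 1
  = 686 samples

686


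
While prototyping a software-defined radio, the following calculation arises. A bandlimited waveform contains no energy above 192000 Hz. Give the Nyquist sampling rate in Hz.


The Nyquist rate is twice the maximum frequency component.
fs_min = 2 * fmax
      = 2 * 192000
      = 384000 Hz

384000


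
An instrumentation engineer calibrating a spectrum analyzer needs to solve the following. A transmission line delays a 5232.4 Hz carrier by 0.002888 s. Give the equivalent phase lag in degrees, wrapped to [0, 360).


Phase shift from frequency and time delay:
phi = 360 * f * t_delay
    = 360 * 5232.4 * 0.002888
    = 5440.02 degrees
    mod 360 = 40.02 degrees

40.02 degrees


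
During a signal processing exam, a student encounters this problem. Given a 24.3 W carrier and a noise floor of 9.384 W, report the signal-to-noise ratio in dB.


SNR in decibels:
SNR = 10 * log10(Ps / Pn)
    = 10 * log10(24.3 / 9.384)
    = 10 * log10(2.5895)
    = 10 * 0.4132
    = 4.13 dB

4.13 dB


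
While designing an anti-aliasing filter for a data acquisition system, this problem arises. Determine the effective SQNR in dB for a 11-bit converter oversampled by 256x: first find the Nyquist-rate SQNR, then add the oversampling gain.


Step 1 — baseline SQNR at Nyquist:
SQNR_base = 6.02*N + 1.76
          = 6.02*11 + 1.76
          = 67.98 dB

Step 2 — oversampling processing gain:
G = 10*log10(OSR) = 10*log10(256) = 24.08 dB

Step 3 — total:
SQNR_total = 67.98 + 24.08 = 92.06 dB

Base SQNR = 67.98 dB; oversampled SQNR = 92.06 dB


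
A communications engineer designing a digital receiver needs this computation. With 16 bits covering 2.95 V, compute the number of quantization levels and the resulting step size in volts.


Step 1 — number of quantization levels:
L = 2^N = 2^16 = 65536

Step 2 — LSB step size:
delta = Vfs / L
      = 2.95 / 65536
      = 4.501e-05 V

Levels = 65536; step size = 4.501e-05 V


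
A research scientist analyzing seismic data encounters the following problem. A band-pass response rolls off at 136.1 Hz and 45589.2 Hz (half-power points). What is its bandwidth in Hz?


Bandwidth is the difference of -3dB frequencies:
BW = f_high - f_low
   = 45589.2 - 136.1
   = 45453.1 Hz

45453.1 Hz


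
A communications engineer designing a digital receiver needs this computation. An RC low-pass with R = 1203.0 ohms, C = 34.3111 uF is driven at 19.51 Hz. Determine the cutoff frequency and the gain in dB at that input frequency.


Step 1 — cutoff frequency:
fc = 1 / (2*pi*R*C)
C = 34.3111 uF = 3.43111e-05 F
fc = 1 / (2*pi*1203.0*3.43111e-05)
   = 3.85585 Hz

Step 2 — magnitude at f = 19.51 Hz:
|H(f)| = 1 / sqrt(1 + (f/fc)^2)
f/fc = 19.51 / 3.85585 = 5.059844
|H| = 1 / sqrt(1 + 25.602021) = 0.1938843
|H|_dB = 20*log10(0.1938843) = -14.25 dB

fc = 3.85585 Hz; |H(19.51 Hz)| = -14.25 dB


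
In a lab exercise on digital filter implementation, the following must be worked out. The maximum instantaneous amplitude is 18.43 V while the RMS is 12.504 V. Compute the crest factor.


Crest factor is the ratio of peak to RMS:
CF = V_peak / V_rms
   = 18.43 / 12.504
   = 1.4739

1.4739


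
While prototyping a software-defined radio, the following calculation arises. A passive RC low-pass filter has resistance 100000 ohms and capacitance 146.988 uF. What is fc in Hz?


Cutoff frequency of a first-order RC filter:
fc = 1 / (2 * pi * R * C)
C = 146.988 uF = 0.000146988 F
fc = 1 / (2 * pi * 100000 * 0.000146988)
   = 1 / 92.355284193171
   = 0.010828 Hz

0.010828 Hz


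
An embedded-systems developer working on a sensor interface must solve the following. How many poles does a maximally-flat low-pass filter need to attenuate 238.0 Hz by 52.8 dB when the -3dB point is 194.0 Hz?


Butterworth filter order formula:
n = log10(10^(A/10) - 1) / (2 * log10(f_stop/f_pass))
10^(52.8/10) - 1 = 190545.0718
f_stop/f_pass = 238.0 / 194.0 = 1.2268
n = 29.738 -> ceil = 30

30
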